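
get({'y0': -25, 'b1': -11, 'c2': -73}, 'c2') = -73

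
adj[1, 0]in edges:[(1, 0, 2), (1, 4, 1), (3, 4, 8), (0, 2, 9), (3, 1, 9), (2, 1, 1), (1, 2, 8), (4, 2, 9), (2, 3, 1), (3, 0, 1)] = 2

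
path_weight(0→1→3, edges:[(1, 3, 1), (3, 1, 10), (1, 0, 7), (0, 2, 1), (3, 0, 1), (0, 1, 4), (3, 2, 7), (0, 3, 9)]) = w(0→1)=4 + w(1→3)=1
= 5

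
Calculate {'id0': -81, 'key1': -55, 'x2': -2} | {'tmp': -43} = {'id0': -81, 'key1': -55, 'x2': -2, 'tmp': -43}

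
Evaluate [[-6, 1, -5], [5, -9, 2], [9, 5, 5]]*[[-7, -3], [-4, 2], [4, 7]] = [[18, -15], [9, -19], [-63, 18]]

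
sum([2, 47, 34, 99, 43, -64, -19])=142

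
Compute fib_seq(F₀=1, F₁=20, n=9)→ [1, 20, 21, 41, 62, 103, 165, 268, 433]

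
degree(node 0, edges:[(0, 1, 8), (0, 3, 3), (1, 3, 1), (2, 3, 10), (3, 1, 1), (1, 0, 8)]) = 3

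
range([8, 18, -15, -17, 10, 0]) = 35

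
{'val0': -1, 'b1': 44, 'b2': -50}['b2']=-50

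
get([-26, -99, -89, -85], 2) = -89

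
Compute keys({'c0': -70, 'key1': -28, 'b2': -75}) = ['c0', 'key1', 'b2']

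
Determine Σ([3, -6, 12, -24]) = 3 + -6 + 12 + -24
= -15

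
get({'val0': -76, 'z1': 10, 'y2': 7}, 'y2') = 7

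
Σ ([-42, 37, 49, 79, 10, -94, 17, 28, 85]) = 169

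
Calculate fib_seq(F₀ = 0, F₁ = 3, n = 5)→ F_2 = F_1 + F_0 = 3
F_3 = F_2 + F_1 = 6
F_4 = F_3 + F_2 = 9
= [0, 3, 3, 6, 9]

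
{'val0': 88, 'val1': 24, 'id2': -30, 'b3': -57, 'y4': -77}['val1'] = 24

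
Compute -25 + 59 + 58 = 92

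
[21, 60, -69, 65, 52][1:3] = [60, -69]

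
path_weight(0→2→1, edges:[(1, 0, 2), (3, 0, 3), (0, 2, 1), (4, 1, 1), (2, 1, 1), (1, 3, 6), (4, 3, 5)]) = 2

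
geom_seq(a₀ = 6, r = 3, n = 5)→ [6, 18, 54, 162, 486]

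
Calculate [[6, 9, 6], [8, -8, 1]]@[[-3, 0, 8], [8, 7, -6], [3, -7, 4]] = C[0][0] = (6)*(-3) + (9)*(8) + (6)*(3) = 72
C[0][1] = (6)*(0) + (9)*(7) + (6)*(-7) = 21
C[0][2] = (6)*(8) + (9)*(-6) + (6)*(4) = 18
C[1][0] = (8)*(-3) + (-8)*(8) + (1)*(3) = -85
C[1][1] = (8)*(0) + (-8)*(7) + (1)*(-7) = -63
C[1][2] = (8)*(8) + (-8)*(-6) + (1)*(4) = 116
= [[72, 21, 18], [-85, -63, 116]]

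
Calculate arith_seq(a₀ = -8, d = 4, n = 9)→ [-8, -4, 0, 4, 8, 12, 16, 20, 24]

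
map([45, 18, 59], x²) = (45)²=2025, (18)²=324, (59)²=3481
= [2025, 324, 3481]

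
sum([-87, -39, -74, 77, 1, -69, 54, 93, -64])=-108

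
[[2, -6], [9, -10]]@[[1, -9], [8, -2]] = C[0][0] = (2)*(1) + (-6)*(8) = -46
C[0][1] = (2)*(-9) + (-6)*(-2) = -6
C[1][0] = (9)*(1) + (-10)*(8) = -71
C[1][1] = (9)*(-9) + (-10)*(-2) = -61
= [[-46, -6], [-71, -61]]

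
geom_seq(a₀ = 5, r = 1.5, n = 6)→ a_0 = 5*1.5^0 = 5.0
a_1 = 5*1.5^1 = 7.5
a_2 = 5*1.5^2 = 11.25
...
= [5.0, 7.5, 11.25, 16.875, 25.3125, 37.96875]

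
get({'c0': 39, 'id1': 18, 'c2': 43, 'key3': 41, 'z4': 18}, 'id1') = 18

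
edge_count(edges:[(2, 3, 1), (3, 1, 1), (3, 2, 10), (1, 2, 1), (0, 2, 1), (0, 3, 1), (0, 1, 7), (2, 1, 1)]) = 8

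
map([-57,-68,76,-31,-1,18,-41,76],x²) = [3249, 4624, 5776, 961, 1, 324, 1681, 5776]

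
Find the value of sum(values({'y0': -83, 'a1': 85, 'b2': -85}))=-83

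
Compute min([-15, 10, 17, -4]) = -15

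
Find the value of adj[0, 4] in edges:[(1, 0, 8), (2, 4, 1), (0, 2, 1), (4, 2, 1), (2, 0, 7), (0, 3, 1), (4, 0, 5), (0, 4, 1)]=1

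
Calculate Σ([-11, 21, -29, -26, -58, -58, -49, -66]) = -276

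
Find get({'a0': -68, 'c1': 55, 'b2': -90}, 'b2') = -90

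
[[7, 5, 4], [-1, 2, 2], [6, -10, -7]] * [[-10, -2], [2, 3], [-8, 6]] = C[0][0] = (7)*(-10) + (5)*(2) + (4)*(-8) = -92
C[0][1] = (7)*(-2) + (5)*(3) + (4)*(6) = 25
C[1][0] = (-1)*(-10) + (2)*(2) + (2)*(-8) = -2
C[1][1] = (-1)*(-2) + (2)*(3) + (2)*(6) = 20
C[2][0] = (6)*(-10) + (-10)*(2) + (-7)*(-8) = -24
C[2][1] = (6)*(-2) + (-10)*(3) + (-7)*(6) = -84
= [[-92, 25], [-2, 20], [-24, -84]]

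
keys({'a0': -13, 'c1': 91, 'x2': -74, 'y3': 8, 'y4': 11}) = ['a0', 'c1', 'x2', 'y3', 'y4']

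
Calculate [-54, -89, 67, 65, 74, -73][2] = 67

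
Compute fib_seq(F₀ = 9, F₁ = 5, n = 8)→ [9, 5, 14, 19, 33, 52, 85, 137]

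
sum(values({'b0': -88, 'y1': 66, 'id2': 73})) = (-88) + 66 + 73
= 51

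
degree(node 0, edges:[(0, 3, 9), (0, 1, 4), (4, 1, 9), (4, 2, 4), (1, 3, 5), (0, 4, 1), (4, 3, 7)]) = incident: (0,3), (0,1), (0,4)
= 3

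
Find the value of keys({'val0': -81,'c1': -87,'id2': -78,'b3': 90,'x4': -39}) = ['val0', 'c1', 'id2', 'b3', 'x4']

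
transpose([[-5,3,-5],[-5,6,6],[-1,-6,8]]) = [[-5, -5, -1], [3, 6, -6], [-5, 6, 8]]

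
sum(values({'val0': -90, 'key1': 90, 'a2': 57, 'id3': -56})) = 1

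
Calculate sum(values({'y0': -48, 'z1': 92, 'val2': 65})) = (-48) + 92 + 65
= 109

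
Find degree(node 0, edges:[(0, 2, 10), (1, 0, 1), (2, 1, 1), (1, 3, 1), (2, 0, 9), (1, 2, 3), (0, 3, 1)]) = incident: (0,2), (1,0), (2,0), (0,3)
= 4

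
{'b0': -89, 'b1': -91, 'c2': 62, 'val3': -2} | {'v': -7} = {'b0': -89, 'b1': -91, 'c2': 62, 'val3': -2, 'v': -7}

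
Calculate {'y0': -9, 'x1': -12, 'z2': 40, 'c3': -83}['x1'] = -12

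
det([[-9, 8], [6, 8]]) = (-9)*(8) - (8)*(6)
= -120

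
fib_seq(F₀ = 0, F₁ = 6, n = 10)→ [0, 6, 6, 12, 18, 30, 48, 78, 126, 204]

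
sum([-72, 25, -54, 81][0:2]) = slice → [-72, 25]
(-72) + 25
= -47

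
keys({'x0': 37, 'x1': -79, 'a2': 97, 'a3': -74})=['x0', 'x1', 'a2', 'a3']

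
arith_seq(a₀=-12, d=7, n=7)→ [-12, -5, 2, 9, 16, 23, 30]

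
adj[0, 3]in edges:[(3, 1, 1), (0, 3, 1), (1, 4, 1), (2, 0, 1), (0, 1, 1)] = 1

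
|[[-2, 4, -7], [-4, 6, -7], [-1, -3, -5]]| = (1)*(-2)*det([[6, -7], [-3, -5]]) + (-1)*(4)*det([[-4, -7], [-1, -5]]) + (1)*(-7)*det([[-4, 6], [-1, -3]])
= 102 + -52 + -126
= -76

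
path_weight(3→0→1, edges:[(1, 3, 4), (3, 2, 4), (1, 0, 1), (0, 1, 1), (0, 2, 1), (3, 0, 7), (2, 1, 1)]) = 8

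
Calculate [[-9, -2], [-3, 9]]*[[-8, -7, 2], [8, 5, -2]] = [[56, 53, -14], [96, 66, -24]]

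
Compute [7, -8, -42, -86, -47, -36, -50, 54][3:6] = [-86, -47, -36]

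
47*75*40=141000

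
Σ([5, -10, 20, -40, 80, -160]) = 5 + -10 + 20 + -40 + 80 + -160
= -105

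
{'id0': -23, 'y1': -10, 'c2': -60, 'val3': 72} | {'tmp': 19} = {'id0': -23, 'y1': -10, 'c2': -60, 'val3': 72, 'tmp': 19}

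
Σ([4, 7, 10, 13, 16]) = 4 + 7 + 10 + 13 + 16
= 50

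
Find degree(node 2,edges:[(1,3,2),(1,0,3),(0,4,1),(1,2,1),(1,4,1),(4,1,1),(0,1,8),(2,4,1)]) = incident: (1,2), (2,4)
= 2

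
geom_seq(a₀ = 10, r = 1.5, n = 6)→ [10.0, 15.0, 22.5, 33.75, 50.625, 75.9375]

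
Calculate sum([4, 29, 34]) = 67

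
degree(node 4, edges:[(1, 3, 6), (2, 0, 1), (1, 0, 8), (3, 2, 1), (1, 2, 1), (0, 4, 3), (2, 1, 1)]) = incident: (0,4)
= 1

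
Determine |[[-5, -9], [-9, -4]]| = -61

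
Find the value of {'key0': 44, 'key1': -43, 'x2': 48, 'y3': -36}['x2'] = 48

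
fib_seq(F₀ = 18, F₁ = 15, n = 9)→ [18, 15, 33, 48, 81, 129, 210, 339, 549]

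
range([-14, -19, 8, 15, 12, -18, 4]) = 34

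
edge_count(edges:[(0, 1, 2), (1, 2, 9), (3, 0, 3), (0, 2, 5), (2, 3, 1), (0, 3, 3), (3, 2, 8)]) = 7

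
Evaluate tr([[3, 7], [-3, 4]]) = diagonal: 3 + 4
= 7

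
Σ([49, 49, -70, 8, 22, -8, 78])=49 + 49 + (-70) + 8 + 22 + (-8) + 78
= 128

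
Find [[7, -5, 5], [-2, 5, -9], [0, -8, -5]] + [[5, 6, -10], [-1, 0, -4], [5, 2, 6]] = [[12, 1, -5], [-3, 5, -13], [5, -6, 1]]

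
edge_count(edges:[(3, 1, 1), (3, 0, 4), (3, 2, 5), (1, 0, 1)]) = 4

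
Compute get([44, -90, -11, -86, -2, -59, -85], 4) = -2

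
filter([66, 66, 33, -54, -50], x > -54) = [66, 66, 33, -50]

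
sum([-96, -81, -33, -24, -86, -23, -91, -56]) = -490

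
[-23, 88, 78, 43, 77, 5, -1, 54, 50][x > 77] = keep x where x > 77: -23✗, 88✓, 78✓, 43✗, 77✗, 5✗, -1✗, 54✗, 50✗
= [88, 78]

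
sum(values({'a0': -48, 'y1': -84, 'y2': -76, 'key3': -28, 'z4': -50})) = -286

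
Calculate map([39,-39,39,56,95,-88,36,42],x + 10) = 39+10=49, -39+10=-29, 39+10=49, 56+10=66, 95+10=105, -88+10=-78, 36+10=46, 42+10=52
= [49, -29, 49, 66, 105, -78, 46, 52]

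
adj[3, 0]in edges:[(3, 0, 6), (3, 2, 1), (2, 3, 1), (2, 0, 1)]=6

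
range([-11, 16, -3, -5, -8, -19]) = 35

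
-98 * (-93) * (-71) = -647094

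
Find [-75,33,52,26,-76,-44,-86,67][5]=-44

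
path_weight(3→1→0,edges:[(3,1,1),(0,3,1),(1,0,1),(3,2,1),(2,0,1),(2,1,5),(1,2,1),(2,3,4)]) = 2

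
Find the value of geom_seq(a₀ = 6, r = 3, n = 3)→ a_0 = 6*3^0 = 6
a_1 = 6*3^1 = 18
a_2 = 6*3^2 = 54
= [6, 18, 54]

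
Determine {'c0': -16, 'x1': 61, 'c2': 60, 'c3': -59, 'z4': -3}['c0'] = -16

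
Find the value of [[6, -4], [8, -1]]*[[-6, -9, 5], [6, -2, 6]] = [[-60, -46, 6], [-54, -70, 34]]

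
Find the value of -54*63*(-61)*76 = 15771672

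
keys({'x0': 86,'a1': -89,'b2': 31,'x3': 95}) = ['x0', 'a1', 'b2', 'x3']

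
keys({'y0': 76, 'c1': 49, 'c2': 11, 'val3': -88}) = ['y0', 'c1', 'c2', 'val3']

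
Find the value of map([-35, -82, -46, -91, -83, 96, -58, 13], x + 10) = -35+10=-25, -82+10=-72, -46+10=-36, -91+10=-81, -83+10=-73, 96+10=106, -58+10=-48, 13+10=23
= [-25, -72, -36, -81, -73, 106, -48, 23]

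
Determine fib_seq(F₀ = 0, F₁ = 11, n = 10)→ F_2 = F_1 + F_0 = 11
F_3 = F_2 + F_1 = 22
F_4 = F_3 + F_2 = 33
...
= [0, 11, 11, 22, 33, 55, 88, 143, 231, 374]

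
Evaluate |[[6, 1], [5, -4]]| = -29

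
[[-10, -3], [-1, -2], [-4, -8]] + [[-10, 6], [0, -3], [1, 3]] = [[-20, 3], [-1, -5], [-3, -5]]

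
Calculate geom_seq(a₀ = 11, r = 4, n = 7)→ a_0 = 11*4^0 = 11
a_1 = 11*4^1 = 44
a_2 = 11*4^2 = 176
...
= [11, 44, 176, 704, 2816, 11264, 45056]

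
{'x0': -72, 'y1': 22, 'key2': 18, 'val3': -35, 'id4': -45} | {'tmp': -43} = {'x0': -72, 'y1': 22, 'key2': 18, 'val3': -35, 'id4': -45, 'tmp': -43}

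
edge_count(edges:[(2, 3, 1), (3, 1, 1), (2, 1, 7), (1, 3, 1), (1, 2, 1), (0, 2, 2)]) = 6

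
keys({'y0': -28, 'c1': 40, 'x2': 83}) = ['y0', 'c1', 'x2']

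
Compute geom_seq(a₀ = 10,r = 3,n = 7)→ [10, 30, 90, 270, 810, 2430, 7290]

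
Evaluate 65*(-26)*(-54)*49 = 4471740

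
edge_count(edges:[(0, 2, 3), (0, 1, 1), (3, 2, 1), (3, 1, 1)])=4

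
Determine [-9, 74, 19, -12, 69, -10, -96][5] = -10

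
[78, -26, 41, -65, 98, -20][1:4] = [-26, 41, -65]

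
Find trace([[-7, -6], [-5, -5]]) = -12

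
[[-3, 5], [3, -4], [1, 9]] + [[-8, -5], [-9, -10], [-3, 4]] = [[-11, 0], [-6, -14], [-2, 13]]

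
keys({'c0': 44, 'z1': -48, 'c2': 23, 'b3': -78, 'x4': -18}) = ['c0', 'z1', 'c2', 'b3', 'x4']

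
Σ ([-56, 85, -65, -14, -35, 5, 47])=-33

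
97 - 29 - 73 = -5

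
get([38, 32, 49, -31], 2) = 49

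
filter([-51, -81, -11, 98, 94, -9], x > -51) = keep x where x > -51: -51✗, -81✗, -11✓, 98✓, 94✓, -9✓
= [-11, 98, 94, -9]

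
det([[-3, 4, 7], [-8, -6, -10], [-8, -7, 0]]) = 586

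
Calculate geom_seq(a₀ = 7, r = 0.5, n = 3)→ a_0 = 7*0.5^0 = 7.0
a_1 = 7*0.5^1 = 3.5
a_2 = 7*0.5^2 = 1.75
= [7.0, 3.5, 1.75]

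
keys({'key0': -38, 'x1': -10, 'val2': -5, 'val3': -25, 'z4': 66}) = ['key0', 'x1', 'val2', 'val3', 'z4']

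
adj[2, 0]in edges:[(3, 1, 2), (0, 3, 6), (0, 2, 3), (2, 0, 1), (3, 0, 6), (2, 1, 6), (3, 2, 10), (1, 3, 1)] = 1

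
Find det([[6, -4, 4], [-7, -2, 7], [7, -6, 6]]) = (1)*(6)*det([[-2, 7], [-6, 6]]) + (-1)*(-4)*det([[-7, 7], [7, 6]]) + (1)*(4)*det([[-7, -2], [7, -6]])
= 180 + -364 + 224
= 40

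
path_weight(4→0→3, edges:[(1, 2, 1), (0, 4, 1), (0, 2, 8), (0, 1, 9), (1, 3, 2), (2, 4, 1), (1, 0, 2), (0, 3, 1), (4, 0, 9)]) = w(4→0)=9 + w(0→3)=1
= 10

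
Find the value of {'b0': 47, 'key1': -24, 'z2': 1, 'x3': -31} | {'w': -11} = {'b0': 47, 'key1': -24, 'z2': 1, 'x3': -31, 'w': -11}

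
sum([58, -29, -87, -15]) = -73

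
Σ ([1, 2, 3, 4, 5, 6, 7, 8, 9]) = 45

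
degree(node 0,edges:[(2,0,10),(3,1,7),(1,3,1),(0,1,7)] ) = 2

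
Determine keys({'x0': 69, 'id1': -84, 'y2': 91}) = ['x0', 'id1', 'y2']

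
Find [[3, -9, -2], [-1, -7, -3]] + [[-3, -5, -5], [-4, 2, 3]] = [[0, -14, -7], [-5, -5, 0]]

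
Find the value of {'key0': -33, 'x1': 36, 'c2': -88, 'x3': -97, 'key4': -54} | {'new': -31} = {'key0': -33, 'x1': 36, 'c2': -88, 'x3': -97, 'key4': -54, 'new': -31}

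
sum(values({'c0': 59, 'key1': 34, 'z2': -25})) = 68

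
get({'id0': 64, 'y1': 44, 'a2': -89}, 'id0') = 64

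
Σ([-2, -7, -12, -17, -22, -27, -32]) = (-2) + (-7) + (-12) + (-17) + (-22) + (-27) + (-32)
= -119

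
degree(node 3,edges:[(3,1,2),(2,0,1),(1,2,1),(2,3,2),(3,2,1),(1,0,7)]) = incident: (3,1), (2,3), (3,2)
= 3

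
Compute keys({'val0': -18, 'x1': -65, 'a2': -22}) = ['val0', 'x1', 'a2']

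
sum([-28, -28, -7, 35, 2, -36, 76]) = 14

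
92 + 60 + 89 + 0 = 241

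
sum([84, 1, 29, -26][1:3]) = 30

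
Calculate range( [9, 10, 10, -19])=29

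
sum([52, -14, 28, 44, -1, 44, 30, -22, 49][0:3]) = slice → [52, -14, 28]
52 + (-14) + 28
= 66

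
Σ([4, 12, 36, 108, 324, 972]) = 4 + 12 + 36 + 108 + 324 + 972
= 1456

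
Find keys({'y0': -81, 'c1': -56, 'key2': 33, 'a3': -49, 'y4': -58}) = ['y0', 'c1', 'key2', 'a3', 'y4']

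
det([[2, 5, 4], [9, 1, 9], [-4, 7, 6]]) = (1)*(2)*det([[1, 9], [7, 6]]) + (-1)*(5)*det([[9, 9], [-4, 6]]) + (1)*(4)*det([[9, 1], [-4, 7]])
= -114 + -450 + 268
= -296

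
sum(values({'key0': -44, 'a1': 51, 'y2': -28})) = -21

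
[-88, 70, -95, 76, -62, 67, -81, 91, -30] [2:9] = [-95, 76, -62, 67, -81, 91, -30]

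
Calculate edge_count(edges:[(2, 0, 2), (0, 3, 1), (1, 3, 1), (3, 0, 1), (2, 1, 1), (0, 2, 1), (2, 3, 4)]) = 7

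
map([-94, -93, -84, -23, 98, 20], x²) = (-94)²=8836, (-93)²=8649, (-84)²=7056, (-23)²=529, (98)²=9604, (20)²=400
= [8836, 8649, 7056, 529, 9604, 400]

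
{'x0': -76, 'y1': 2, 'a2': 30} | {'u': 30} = {'x0': -76, 'y1': 2, 'a2': 30, 'u': 30}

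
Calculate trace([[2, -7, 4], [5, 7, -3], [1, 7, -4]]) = 5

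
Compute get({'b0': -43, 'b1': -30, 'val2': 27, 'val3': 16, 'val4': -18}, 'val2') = 27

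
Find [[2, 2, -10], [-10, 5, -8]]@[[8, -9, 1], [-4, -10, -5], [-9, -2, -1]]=C[0][0] = (2)*(8) + (2)*(-4) + (-10)*(-9) = 98
C[0][1] = (2)*(-9) + (2)*(-10) + (-10)*(-2) = -18
C[0][2] = (2)*(1) + (2)*(-5) + (-10)*(-1) = 2
C[1][0] = (-10)*(8) + (5)*(-4) + (-8)*(-9) = -28
C[1][1] = (-10)*(-9) + (5)*(-10) + (-8)*(-2) = 56
C[1][2] = (-10)*(1) + (5)*(-5) + (-8)*(-1) = -27
= [[98, -18, 2], [-28, 56, -27]]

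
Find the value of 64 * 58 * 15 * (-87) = -4844160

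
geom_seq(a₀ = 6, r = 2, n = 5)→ a_0 = 6*2^0 = 6
a_1 = 6*2^1 = 12
a_2 = 6*2^2 = 24
...
= [6, 12, 24, 48, 96]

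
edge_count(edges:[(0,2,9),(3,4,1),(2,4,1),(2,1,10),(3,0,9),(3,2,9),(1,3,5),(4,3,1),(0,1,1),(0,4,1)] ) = 10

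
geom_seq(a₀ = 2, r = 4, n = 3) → a_0 = 2*4^0 = 2
a_1 = 2*4^1 = 8
a_2 = 2*4^2 = 32
= [2, 8, 32]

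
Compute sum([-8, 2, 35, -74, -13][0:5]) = -58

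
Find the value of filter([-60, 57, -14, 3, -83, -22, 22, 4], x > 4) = [57, 22]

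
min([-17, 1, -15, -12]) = -17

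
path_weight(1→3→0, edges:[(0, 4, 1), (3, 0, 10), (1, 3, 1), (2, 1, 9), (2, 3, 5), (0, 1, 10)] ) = w(1→3)=1 + w(3→0)=10
= 11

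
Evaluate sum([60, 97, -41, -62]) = 60 + 97 + (-41) + (-62)
= 54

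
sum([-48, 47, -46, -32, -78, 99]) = -58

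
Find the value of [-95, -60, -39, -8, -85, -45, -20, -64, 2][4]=-85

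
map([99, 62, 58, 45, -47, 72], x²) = [9801, 3844, 3364, 2025, 2209, 5184]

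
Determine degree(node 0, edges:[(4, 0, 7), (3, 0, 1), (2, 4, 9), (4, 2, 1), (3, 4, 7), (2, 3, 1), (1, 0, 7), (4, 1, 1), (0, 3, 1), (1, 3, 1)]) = incident: (4,0), (3,0), (1,0), (0,3)
= 4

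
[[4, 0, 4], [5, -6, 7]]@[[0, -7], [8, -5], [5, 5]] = [[20, -8], [-13, 30]]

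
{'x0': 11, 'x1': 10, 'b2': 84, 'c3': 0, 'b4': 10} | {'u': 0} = {'x0': 11, 'x1': 10, 'b2': 84, 'c3': 0, 'b4': 10, 'u': 0}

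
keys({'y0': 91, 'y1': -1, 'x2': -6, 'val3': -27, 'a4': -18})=['y0', 'y1', 'x2', 'val3', 'a4']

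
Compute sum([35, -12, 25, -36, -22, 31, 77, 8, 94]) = 200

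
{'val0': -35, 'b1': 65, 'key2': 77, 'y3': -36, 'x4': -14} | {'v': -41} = {'val0': -35, 'b1': 65, 'key2': 77, 'y3': -36, 'x4': -14, 'v': -41}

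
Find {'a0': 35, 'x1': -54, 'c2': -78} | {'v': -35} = {'a0': 35, 'x1': -54, 'c2': -78, 'v': -35}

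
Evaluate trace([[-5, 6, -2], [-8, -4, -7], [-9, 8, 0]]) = diagonal: (-5) + (-4) + 0
= -9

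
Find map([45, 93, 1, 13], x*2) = 45*2=90, 93*2=186, 1*2=2, 13*2=26
= [90, 186, 2, 26]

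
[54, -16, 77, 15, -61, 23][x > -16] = keep x where x > -16: 54✓, -16✗, 77✓, 15✓, -61✗, 23✓
= [54, 77, 15, 23]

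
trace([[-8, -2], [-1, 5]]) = diagonal: (-8) + 5
= -3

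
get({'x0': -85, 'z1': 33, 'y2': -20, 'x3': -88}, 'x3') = -88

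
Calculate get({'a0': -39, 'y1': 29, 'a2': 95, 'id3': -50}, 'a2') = 95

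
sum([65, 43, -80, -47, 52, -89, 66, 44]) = 54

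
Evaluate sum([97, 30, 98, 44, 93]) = 97 + 30 + 98 + 44 + 93
= 362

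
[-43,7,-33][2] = -33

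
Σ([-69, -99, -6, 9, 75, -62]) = -152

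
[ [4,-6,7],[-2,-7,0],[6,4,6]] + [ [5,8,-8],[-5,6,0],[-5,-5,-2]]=[[9, 2, -1], [-7, -1, 0], [1, -1, 4]]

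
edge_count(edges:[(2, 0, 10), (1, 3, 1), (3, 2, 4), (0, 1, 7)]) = 4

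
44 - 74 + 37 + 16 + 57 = 80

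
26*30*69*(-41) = -2206620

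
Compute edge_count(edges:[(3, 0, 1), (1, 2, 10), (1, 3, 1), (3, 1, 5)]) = 4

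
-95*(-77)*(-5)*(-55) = 2011625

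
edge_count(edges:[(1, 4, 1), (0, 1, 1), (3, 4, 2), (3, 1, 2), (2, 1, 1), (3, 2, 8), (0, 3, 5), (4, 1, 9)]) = 8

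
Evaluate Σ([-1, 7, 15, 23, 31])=75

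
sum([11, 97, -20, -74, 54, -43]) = 25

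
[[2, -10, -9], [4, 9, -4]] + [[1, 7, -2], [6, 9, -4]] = [[3, -3, -11], [10, 18, -8]]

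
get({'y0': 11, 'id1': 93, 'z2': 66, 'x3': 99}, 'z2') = 66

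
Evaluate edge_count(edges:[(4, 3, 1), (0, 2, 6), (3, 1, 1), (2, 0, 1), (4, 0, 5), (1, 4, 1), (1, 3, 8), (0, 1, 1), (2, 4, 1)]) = 9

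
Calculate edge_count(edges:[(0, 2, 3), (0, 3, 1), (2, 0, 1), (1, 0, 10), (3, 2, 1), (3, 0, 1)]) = 6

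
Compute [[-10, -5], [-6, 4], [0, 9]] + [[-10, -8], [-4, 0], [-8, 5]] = [[-20, -13], [-10, 4], [-8, 14]]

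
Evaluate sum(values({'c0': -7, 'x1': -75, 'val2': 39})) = (-7) + (-75) + 39
= -43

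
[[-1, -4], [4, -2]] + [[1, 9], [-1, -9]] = [[0, 5], [3, -11]]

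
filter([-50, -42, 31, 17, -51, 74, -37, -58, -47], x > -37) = [31, 17, 74]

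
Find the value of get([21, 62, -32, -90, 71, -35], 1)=62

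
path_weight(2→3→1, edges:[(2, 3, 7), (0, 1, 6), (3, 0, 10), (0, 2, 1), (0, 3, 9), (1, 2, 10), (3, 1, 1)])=w(2→3)=7 + w(3→1)=1
= 8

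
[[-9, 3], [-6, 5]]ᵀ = [[-9, -6], [3, 5]]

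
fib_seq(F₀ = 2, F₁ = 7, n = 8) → F_2 = F_1 + F_0 = 9
F_3 = F_2 + F_1 = 16
F_4 = F_3 + F_2 = 25
...
= [2, 7, 9, 16, 25, 41, 66, 107]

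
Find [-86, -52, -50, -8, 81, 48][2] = -50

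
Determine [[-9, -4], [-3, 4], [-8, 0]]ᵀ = [[-9, -3, -8], [-4, 4, 0]]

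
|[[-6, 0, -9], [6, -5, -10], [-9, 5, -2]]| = -225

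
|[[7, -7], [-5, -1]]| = -42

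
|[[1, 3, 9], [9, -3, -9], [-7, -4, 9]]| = (1)*(1)*det([[-3, -9], [-4, 9]]) + (-1)*(3)*det([[9, -9], [-7, 9]]) + (1)*(9)*det([[9, -3], [-7, -4]])
= -63 + -54 + -513
= -630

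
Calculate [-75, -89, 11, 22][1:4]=[-89, 11, 22]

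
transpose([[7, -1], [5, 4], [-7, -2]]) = [[7, 5, -7], [-1, 4, -2]]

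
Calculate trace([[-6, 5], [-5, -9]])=diagonal: (-6) + (-9)
= -15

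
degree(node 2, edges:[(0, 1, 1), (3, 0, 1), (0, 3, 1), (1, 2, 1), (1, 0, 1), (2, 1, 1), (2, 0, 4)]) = 3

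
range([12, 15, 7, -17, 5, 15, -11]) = 32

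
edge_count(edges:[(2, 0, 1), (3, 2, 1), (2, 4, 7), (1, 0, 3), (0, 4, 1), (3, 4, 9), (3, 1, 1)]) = 7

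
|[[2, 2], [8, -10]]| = -36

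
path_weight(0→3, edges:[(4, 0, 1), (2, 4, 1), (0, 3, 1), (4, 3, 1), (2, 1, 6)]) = 1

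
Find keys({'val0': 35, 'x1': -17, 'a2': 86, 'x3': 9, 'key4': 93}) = ['val0', 'x1', 'a2', 'x3', 'key4']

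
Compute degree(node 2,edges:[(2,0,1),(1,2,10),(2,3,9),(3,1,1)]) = 3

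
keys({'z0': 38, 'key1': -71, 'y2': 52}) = ['z0', 'key1', 'y2']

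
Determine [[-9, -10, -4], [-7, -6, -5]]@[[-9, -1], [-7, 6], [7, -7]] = [[123, -23], [70, 6]]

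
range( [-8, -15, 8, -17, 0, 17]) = 34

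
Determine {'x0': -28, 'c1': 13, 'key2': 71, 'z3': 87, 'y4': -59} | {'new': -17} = {'x0': -28, 'c1': 13, 'key2': 71, 'z3': 87, 'y4': -59, 'new': -17}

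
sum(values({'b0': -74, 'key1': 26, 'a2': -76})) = -124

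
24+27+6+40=97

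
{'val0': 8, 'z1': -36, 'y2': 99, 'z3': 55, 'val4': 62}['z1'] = -36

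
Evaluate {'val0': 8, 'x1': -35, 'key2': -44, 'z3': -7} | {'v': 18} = {'val0': 8, 'x1': -35, 'key2': -44, 'z3': -7, 'v': 18}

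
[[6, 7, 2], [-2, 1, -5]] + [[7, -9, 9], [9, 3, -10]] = [[13, -2, 11], [7, 4, -15]]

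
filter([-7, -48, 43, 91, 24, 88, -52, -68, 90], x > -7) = keep x where x > -7: -7✗, -48✗, 43✓, 91✓, 24✓, 88✓, -52✗, -68✗, 90✓
= [43, 91, 24, 88, 90]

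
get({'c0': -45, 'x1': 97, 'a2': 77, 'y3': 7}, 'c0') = -45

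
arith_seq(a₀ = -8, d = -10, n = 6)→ a_0 = -8 + 0*-10 = -8
a_1 = -8 + 1*-10 = -18
a_2 = -8 + 2*-10 = -28
...
= [-8, -18, -28, -38, -48, -58]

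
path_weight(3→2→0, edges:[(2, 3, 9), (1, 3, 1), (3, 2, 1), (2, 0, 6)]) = w(3→2)=1 + w(2→0)=6
= 7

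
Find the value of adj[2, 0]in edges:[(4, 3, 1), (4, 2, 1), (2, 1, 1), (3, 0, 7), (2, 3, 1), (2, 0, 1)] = 1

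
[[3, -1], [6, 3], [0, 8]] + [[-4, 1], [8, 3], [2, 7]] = [[-1, 0], [14, 6], [2, 15]]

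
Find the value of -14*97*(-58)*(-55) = -4332020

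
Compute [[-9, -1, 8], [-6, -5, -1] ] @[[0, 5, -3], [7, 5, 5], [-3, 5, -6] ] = [[-31, -10, -26], [-32, -60, -1]]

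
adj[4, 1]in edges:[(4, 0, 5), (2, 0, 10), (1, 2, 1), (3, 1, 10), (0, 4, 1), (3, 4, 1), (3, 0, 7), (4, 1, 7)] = 7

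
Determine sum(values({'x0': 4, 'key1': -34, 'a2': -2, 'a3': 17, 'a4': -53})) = 4 + (-34) + (-2) + 17 + (-53)
= -68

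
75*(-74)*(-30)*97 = 16150500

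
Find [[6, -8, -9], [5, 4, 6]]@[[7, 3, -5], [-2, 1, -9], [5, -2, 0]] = [[13, 28, 42], [57, 7, -61]]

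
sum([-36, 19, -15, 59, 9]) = 36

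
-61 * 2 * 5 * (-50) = 30500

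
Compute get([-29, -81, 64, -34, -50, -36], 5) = -36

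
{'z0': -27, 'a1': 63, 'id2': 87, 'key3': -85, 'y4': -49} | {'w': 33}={'z0': -27, 'a1': 63, 'id2': 87, 'key3': -85, 'y4': -49, 'w': 33}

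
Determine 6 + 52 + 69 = 127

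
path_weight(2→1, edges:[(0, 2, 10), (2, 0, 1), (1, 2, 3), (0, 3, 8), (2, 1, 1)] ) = 1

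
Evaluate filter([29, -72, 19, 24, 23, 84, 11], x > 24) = keep x where x > 24: 29✓, -72✗, 19✗, 24✗, 23✗, 84✓, 11✗
= [29, 84]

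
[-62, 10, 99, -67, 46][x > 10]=[99, 46]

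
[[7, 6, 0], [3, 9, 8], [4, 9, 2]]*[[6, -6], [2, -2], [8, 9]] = [[54, -54], [100, 36], [58, -24]]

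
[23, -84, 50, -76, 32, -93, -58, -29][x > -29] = [23, 50, 32]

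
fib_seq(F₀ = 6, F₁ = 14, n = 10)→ F_2 = F_1 + F_0 = 20
F_3 = F_2 + F_1 = 34
F_4 = F_3 + F_2 = 54
...
= [6, 14, 20, 34, 54, 88, 142, 230, 372, 602]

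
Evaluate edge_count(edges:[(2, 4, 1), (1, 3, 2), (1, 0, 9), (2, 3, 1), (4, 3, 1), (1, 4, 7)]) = 6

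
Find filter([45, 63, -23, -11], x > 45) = keep x where x > 45: 45✗, 63✓, -23✗, -11✗
= [63]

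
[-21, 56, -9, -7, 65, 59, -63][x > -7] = keep x where x > -7: -21✗, 56✓, -9✗, -7✗, 65✓, 59✓, -63✗
= [56, 65, 59]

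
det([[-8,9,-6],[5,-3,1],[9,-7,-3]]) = (1)*(-8)*det([[-3, 1], [-7, -3]]) + (-1)*(9)*det([[5, 1], [9, -3]]) + (1)*(-6)*det([[5, -3], [9, -7]])
= -128 + 216 + 48
= 136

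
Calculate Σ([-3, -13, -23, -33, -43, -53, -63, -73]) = -304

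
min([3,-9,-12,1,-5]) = -12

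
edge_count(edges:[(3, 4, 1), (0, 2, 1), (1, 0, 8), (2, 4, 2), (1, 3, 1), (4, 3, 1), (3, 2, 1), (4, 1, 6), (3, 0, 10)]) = 9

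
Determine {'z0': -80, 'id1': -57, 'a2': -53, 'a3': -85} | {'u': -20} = {'z0': -80, 'id1': -57, 'a2': -53, 'a3': -85, 'u': -20}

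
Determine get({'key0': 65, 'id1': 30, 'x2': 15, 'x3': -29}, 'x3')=-29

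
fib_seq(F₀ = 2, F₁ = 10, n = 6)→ F_2 = F_1 + F_0 = 12
F_3 = F_2 + F_1 = 22
F_4 = F_3 + F_2 = 34
...
= [2, 10, 12, 22, 34, 56]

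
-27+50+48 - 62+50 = 59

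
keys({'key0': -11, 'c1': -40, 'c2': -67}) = ['key0', 'c1', 'c2']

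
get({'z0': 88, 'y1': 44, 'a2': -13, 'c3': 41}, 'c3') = 41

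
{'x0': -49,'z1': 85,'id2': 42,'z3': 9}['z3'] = 9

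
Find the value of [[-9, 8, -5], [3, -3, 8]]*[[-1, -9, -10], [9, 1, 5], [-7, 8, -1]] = [[116, 49, 135], [-86, 34, -53]]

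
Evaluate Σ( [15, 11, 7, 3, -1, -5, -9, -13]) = 15 + 11 + 7 + 3 + (-1) + (-5) + (-9) + (-13)
= 8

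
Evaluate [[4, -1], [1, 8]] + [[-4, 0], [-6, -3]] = [[0, -1], [-5, 5]]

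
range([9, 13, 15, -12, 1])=27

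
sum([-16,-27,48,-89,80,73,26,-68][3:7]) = slice → [-89, 80, 73, 26]
(-89) + 80 + 73 + 26
= 90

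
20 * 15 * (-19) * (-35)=199500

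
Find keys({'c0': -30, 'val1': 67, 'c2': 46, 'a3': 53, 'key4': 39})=['c0', 'val1', 'c2', 'a3', 'key4']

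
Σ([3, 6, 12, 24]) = 3 + 6 + 12 + 24
= 45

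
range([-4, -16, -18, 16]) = 34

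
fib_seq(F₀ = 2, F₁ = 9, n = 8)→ [2, 9, 11, 20, 31, 51, 82, 133]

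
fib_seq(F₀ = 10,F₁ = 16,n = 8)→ [10, 16, 26, 42, 68, 110, 178, 288]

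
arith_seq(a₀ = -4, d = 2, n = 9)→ [-4, -2, 0, 2, 4, 6, 8, 10, 12]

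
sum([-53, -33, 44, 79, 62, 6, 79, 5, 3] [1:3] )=slice → [-33, 44]
(-33) + 44
= 11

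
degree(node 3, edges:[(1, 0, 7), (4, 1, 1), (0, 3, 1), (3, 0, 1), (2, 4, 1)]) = 2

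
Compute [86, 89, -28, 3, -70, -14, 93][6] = 93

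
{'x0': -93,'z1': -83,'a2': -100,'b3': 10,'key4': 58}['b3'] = 10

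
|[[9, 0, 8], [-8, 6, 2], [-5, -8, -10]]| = 356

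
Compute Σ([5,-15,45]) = 35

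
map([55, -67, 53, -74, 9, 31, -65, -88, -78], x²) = (55)²=3025, (-67)²=4489, (53)²=2809, (-74)²=5476, (9)²=81, (31)²=961, (-65)²=4225, (-88)²=7744, (-78)²=6084
= [3025, 4489, 2809, 5476, 81, 961, 4225, 7744, 6084]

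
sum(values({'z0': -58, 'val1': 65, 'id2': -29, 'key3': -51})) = (-58) + 65 + (-29) + (-51)
= -73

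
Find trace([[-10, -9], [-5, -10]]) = -20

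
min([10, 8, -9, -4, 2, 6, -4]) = -9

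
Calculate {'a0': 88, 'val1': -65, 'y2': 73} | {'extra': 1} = {'a0': 88, 'val1': -65, 'y2': 73, 'extra': 1}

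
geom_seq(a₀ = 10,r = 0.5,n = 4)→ a_0 = 10*0.5^0 = 10.0
a_1 = 10*0.5^1 = 5.0
a_2 = 10*0.5^2 = 2.5
...
= [10.0, 5.0, 2.5, 1.25]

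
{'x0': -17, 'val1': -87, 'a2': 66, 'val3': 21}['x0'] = -17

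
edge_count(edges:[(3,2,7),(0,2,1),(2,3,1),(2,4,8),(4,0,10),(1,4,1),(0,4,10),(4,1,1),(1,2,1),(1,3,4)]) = 10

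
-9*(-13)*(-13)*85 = -129285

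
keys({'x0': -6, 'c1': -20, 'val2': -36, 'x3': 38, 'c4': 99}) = ['x0', 'c1', 'val2', 'x3', 'c4']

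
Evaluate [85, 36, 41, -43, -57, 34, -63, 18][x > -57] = keep x where x > -57: 85✓, 36✓, 41✓, -43✓, -57✗, 34✓, -63✗, 18✓
= [85, 36, 41, -43, 34, 18]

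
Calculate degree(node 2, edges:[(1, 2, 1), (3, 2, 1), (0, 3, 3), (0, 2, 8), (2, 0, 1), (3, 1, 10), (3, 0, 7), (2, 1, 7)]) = 5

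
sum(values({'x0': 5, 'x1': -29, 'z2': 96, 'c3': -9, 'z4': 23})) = 86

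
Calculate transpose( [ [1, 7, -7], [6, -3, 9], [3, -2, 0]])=[[1, 6, 3], [7, -3, -2], [-7, 9, 0]]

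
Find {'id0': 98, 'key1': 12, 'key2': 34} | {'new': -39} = {'id0': 98, 'key1': 12, 'key2': 34, 'new': -39}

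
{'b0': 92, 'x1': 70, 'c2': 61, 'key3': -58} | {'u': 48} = {'b0': 92, 'x1': 70, 'c2': 61, 'key3': -58, 'u': 48}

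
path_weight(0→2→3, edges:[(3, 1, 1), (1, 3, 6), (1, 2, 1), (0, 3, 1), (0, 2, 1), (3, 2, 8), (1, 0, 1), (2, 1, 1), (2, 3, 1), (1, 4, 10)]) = 2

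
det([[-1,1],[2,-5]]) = 3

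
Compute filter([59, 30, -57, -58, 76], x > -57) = keep x where x > -57: 59✓, 30✓, -57✗, -58✗, 76✓
= [59, 30, 76]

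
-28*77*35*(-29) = 2188340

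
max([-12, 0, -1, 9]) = 9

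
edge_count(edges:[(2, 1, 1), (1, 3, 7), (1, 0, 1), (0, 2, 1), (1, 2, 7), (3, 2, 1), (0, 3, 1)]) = 7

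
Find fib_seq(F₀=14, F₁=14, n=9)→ [14, 14, 28, 42, 70, 112, 182, 294, 476]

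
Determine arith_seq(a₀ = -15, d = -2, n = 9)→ a_0 = -15 + 0*-2 = -15
a_1 = -15 + 1*-2 = -17
a_2 = -15 + 2*-2 = -19
...
= [-15, -17, -19, -21, -23, -25, -27, -29, -31]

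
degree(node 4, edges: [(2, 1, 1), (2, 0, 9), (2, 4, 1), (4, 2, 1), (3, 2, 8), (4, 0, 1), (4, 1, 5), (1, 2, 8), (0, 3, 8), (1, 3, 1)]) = 4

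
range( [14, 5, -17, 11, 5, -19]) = 33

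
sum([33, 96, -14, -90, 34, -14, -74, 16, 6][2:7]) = slice → [-14, -90, 34, -14, -74]
(-14) + (-90) + 34 + (-14) + (-74)
= -158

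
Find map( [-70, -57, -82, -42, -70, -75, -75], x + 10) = [-60, -47, -72, -32, -60, -65, -65]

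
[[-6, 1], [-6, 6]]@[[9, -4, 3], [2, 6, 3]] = C[0][0] = (-6)*(9) + (1)*(2) = -52
C[0][1] = (-6)*(-4) + (1)*(6) = 30
C[0][2] = (-6)*(3) + (1)*(3) = -15
C[1][0] = (-6)*(9) + (6)*(2) = -42
C[1][1] = (-6)*(-4) + (6)*(6) = 60
C[1][2] = (-6)*(3) + (6)*(3) = 0
= [[-52, 30, -15], [-42, 60, 0]]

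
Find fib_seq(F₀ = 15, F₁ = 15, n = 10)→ F_2 = F_1 + F_0 = 30
F_3 = F_2 + F_1 = 45
F_4 = F_3 + F_2 = 75
...
= [15, 15, 30, 45, 75, 120, 195, 315, 510, 825]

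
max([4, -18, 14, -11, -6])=14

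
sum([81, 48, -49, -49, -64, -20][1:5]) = slice → [48, -49, -49, -64]
48 + (-49) + (-49) + (-64)
= -114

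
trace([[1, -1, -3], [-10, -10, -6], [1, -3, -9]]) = diagonal: 1 + (-10) + (-9)
= -18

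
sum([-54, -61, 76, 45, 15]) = 21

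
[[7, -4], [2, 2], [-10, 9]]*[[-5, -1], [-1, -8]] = C[0][0] = (7)*(-5) + (-4)*(-1) = -31
C[0][1] = (7)*(-1) + (-4)*(-8) = 25
C[1][0] = (2)*(-5) + (2)*(-1) = -12
C[1][1] = (2)*(-1) + (2)*(-8) = -18
C[2][0] = (-10)*(-5) + (9)*(-1) = 41
C[2][1] = (-10)*(-1) + (9)*(-8) = -62
= [[-31, 25], [-12, -18], [41, -62]]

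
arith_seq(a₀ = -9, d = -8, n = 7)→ a_0 = -9 + 0*-8 = -9
a_1 = -9 + 1*-8 = -17
a_2 = -9 + 2*-8 = -25
...
= [-9, -17, -25, -33, -41, -49, -57]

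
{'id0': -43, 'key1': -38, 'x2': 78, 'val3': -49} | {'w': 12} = {'id0': -43, 'key1': -38, 'x2': 78, 'val3': -49, 'w': 12}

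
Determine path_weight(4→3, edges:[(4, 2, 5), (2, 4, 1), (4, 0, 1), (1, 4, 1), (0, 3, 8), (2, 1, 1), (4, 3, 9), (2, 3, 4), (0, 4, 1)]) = w(4→3)=9
= 9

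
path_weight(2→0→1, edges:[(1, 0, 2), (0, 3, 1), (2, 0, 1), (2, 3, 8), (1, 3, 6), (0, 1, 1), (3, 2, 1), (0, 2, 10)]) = w(2→0)=1 + w(0→1)=1
= 2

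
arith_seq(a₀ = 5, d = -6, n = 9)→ a_0 = 5 + 0*-6 = 5
a_1 = 5 + 1*-6 = -1
a_2 = 5 + 2*-6 = -7
...
= [5, -1, -7, -13, -19, -25, -31, -37, -43]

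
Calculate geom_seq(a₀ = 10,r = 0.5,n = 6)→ a_0 = 10*0.5^0 = 10.0
a_1 = 10*0.5^1 = 5.0
a_2 = 10*0.5^2 = 2.5
...
= [10.0, 5.0, 2.5, 1.25, 0.625, 0.3125]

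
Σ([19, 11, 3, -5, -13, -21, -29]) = 19 + 11 + 3 + (-5) + (-13) + (-21) + (-29)
= -35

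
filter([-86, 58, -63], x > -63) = keep x where x > -63: -86✗, 58✓, -63✗
= [58]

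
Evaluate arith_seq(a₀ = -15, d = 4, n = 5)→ [-15, -11, -7, -3, 1]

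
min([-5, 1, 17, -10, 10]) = -10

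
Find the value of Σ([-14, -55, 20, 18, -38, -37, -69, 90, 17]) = (-14) + (-55) + 20 + 18 + (-38) + (-37) + (-69) + 90 + 17
= -68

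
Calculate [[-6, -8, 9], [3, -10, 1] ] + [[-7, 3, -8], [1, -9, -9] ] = [[-13, -5, 1], [4, -19, -8]]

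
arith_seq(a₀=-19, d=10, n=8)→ [-19, -9, 1, 11, 21, 31, 41, 51]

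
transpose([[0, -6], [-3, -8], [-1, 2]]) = [[0, -3, -1], [-6, -8, 2]]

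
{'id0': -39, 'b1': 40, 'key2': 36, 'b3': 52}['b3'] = 52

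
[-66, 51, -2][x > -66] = keep x where x > -66: -66✗, 51✓, -2✓
= [51, -2]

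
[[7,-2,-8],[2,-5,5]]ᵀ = [[7, 2], [-2, -5], [-8, 5]]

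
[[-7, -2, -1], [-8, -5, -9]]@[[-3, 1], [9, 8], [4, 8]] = [[-1, -31], [-57, -120]]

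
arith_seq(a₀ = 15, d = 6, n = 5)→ a_0 = 15 + 0*6 = 15
a_1 = 15 + 1*6 = 21
a_2 = 15 + 2*6 = 27
...
= [15, 21, 27, 33, 39]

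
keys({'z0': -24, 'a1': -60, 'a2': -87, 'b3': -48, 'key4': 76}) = ['z0', 'a1', 'a2', 'b3', 'key4']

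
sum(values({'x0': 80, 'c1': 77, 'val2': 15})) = 80 + 77 + 15
= 172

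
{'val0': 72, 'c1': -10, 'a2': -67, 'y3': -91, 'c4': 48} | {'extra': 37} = {'val0': 72, 'c1': -10, 'a2': -67, 'y3': -91, 'c4': 48, 'extra': 37}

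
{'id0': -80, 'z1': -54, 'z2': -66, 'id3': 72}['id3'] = 72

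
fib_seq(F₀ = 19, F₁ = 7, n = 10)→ [19, 7, 26, 33, 59, 92, 151, 243, 394, 637]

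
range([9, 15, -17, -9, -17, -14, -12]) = 32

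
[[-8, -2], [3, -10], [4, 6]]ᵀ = [[-8, 3, 4], [-2, -10, 6]]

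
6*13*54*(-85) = -358020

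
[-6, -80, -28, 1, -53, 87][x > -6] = [1, 87]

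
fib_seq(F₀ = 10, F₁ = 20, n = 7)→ [10, 20, 30, 50, 80, 130, 210]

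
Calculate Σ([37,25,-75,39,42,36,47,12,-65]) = 37 + 25 + (-75) + 39 + 42 + 36 + 47 + 12 + (-65)
= 98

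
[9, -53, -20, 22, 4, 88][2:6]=[-20, 22, 4, 88]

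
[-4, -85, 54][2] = 54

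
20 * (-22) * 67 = -29480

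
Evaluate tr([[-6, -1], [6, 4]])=-2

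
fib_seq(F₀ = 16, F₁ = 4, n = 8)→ [16, 4, 20, 24, 44, 68, 112, 180]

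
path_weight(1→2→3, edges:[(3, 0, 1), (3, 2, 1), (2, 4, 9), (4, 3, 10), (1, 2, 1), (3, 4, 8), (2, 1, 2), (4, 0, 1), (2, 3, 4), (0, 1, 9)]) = 5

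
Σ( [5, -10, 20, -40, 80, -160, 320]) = 215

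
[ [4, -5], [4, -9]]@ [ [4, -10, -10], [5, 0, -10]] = [[-9, -40, 10], [-29, -40, 50]]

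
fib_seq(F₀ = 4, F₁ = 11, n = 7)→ F_2 = F_1 + F_0 = 15
F_3 = F_2 + F_1 = 26
F_4 = F_3 + F_2 = 41
...
= [4, 11, 15, 26, 41, 67, 108]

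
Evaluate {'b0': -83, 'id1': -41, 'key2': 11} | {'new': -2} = {'b0': -83, 'id1': -41, 'key2': 11, 'new': -2}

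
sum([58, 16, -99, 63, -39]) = 58 + 16 + (-99) + 63 + (-39)
= -1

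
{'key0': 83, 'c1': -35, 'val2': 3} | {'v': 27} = {'key0': 83, 'c1': -35, 'val2': 3, 'v': 27}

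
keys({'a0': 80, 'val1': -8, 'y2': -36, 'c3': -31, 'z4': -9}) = ['a0', 'val1', 'y2', 'c3', 'z4']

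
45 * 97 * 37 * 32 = 5168160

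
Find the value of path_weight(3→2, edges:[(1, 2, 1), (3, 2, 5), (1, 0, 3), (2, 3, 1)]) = w(3→2)=5
= 5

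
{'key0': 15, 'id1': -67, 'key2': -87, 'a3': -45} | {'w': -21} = {'key0': 15, 'id1': -67, 'key2': -87, 'a3': -45, 'w': -21}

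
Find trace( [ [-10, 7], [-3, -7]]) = -17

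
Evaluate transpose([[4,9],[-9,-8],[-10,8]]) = [[4, -9, -10], [9, -8, 8]]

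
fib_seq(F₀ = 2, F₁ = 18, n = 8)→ F_2 = F_1 + F_0 = 20
F_3 = F_2 + F_1 = 38
F_4 = F_3 + F_2 = 58
...
= [2, 18, 20, 38, 58, 96, 154, 250]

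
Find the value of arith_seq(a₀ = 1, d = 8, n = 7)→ a_0 = 1 + 0*8 = 1
a_1 = 1 + 1*8 = 9
a_2 = 1 + 2*8 = 17
...
= [1, 9, 17, 25, 33, 41, 49]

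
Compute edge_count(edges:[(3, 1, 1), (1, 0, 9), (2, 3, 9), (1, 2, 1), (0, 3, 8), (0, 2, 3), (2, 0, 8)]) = 7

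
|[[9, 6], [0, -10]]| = -90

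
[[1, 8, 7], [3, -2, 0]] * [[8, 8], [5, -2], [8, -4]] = [[104, -36], [14, 28]]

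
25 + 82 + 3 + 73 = 183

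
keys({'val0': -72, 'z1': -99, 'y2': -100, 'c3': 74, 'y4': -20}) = ['val0', 'z1', 'y2', 'c3', 'y4']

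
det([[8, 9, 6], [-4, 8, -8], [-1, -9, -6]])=(1)*(8)*det([[8, -8], [-9, -6]]) + (-1)*(9)*det([[-4, -8], [-1, -6]]) + (1)*(6)*det([[-4, 8], [-1, -9]])
= -960 + -144 + 264
= -840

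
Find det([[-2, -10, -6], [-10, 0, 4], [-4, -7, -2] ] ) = -116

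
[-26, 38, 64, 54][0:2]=[-26, 38]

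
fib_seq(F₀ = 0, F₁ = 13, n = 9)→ [0, 13, 13, 26, 39, 65, 104, 169, 273]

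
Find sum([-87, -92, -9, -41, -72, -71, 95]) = (-87) + (-92) + (-9) + (-41) + (-72) + (-71) + 95
= -277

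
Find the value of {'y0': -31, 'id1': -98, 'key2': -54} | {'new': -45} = {'y0': -31, 'id1': -98, 'key2': -54, 'new': -45}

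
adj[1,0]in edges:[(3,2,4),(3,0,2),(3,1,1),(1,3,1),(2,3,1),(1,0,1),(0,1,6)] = 1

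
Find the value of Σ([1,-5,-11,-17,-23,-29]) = -84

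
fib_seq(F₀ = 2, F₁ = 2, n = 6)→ [2, 2, 4, 6, 10, 16]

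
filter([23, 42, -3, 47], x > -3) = [23, 42, 47]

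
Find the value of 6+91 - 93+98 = 102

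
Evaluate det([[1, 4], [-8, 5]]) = (1)*(5) - (4)*(-8)
= 37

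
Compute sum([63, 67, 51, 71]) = 63 + 67 + 51 + 71
= 252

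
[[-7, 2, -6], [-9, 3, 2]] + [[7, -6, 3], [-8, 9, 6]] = [[0, -4, -3], [-17, 12, 8]]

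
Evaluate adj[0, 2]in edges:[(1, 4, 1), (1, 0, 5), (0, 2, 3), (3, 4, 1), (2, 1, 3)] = 3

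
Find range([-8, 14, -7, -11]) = 25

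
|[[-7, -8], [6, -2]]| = 62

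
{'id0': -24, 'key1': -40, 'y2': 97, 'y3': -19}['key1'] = -40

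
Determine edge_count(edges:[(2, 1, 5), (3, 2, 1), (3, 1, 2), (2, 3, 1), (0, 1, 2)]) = 5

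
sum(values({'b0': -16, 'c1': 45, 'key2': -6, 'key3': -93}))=-70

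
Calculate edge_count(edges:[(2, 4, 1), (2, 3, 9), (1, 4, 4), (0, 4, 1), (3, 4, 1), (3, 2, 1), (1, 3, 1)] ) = 7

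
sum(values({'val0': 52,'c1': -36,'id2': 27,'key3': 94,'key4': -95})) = 42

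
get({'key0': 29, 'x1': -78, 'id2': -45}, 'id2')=-45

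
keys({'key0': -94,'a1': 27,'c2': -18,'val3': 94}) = ['key0', 'a1', 'c2', 'val3']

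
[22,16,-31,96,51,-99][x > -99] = [22, 16, -31, 96, 51]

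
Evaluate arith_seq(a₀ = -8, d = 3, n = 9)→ a_0 = -8 + 0*3 = -8
a_1 = -8 + 1*3 = -5
a_2 = -8 + 2*3 = -2
...
= [-8, -5, -2, 1, 4, 7, 10, 13, 16]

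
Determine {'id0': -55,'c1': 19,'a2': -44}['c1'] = 19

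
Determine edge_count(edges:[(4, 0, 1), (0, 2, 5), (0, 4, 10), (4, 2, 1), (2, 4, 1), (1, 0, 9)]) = 6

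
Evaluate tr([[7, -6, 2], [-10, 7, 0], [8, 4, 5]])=19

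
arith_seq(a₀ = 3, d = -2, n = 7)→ a_0 = 3 + 0*-2 = 3
a_1 = 3 + 1*-2 = 1
a_2 = 3 + 2*-2 = -1
...
= [3, 1, -1, -3, -5, -7, -9]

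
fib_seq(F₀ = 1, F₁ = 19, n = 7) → F_2 = F_1 + F_0 = 20
F_3 = F_2 + F_1 = 39
F_4 = F_3 + F_2 = 59
...
= [1, 19, 20, 39, 59, 98, 157]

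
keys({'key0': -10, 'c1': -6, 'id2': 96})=['key0', 'c1', 'id2']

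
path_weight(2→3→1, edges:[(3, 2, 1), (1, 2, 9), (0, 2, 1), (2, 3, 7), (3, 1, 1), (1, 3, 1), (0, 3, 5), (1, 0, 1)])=8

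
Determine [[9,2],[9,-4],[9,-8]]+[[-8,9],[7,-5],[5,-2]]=[[1, 11], [16, -9], [14, -10]]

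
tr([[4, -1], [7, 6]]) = 10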